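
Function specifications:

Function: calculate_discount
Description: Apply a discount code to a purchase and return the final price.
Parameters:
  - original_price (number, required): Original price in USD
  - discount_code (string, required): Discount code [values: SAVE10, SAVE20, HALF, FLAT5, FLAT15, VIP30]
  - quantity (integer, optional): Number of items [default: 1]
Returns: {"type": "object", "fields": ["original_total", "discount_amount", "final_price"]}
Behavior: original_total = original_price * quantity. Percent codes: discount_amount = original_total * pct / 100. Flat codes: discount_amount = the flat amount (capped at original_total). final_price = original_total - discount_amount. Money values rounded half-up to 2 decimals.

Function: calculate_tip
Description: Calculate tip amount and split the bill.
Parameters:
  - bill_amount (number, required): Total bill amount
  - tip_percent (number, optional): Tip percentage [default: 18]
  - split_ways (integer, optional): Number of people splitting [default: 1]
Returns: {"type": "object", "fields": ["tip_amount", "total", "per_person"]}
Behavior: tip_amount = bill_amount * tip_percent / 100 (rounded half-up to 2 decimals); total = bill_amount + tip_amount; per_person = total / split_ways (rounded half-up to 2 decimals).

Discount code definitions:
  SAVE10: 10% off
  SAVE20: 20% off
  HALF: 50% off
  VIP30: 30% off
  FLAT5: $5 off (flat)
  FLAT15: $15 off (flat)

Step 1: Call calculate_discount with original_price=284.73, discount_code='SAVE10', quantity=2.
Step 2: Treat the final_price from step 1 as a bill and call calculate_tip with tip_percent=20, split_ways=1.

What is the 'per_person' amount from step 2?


Step 1: calculate_discount(original_price=284.73, discount_code=SAVE10, quantity=2)
  original_total = 284.73 * 2 = 569.46
  SAVE10 = 10% off: discount_amount = 569.46 * 10/100 = 56.946 -> 56.95
  final_price = 569.46 - 56.95 = 512.51
  -> final_price = 512.51
Step 2: calculate_tip(bill_amount=512.51, tip_percent=20, split_ways=1)
  tip_amount = 512.51 * 20/100 = 102.502 -> 102.50
  total = 512.51 + 102.50 = 615.01
  per_person = 615.01 / 1 = 615.01 -> 615.01
  -> per_person = 615.01
$615.01


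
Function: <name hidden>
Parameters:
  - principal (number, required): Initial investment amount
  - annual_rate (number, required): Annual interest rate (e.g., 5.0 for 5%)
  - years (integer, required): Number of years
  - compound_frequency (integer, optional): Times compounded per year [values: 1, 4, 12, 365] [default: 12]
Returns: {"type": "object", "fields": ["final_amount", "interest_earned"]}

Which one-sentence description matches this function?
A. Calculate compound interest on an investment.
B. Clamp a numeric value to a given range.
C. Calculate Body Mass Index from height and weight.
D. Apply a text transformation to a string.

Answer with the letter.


Parameters principal, annual_rate, years, compound_frequency and return ["final_amount", "interest_earned"] fit: Calculate compound interest on an investment.
A


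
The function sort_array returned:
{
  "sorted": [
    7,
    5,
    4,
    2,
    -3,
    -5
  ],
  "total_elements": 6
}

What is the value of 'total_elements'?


6


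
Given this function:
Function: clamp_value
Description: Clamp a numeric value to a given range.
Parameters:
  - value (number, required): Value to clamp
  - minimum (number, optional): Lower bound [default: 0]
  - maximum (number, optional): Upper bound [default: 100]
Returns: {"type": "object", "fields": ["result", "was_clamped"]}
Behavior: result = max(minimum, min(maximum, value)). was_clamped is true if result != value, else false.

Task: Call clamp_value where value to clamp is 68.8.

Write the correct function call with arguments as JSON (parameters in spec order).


Mapping each described value to its parameter name:
  'Value to clamp' -> value = 68.8
clamp_value({"value": 68.8})


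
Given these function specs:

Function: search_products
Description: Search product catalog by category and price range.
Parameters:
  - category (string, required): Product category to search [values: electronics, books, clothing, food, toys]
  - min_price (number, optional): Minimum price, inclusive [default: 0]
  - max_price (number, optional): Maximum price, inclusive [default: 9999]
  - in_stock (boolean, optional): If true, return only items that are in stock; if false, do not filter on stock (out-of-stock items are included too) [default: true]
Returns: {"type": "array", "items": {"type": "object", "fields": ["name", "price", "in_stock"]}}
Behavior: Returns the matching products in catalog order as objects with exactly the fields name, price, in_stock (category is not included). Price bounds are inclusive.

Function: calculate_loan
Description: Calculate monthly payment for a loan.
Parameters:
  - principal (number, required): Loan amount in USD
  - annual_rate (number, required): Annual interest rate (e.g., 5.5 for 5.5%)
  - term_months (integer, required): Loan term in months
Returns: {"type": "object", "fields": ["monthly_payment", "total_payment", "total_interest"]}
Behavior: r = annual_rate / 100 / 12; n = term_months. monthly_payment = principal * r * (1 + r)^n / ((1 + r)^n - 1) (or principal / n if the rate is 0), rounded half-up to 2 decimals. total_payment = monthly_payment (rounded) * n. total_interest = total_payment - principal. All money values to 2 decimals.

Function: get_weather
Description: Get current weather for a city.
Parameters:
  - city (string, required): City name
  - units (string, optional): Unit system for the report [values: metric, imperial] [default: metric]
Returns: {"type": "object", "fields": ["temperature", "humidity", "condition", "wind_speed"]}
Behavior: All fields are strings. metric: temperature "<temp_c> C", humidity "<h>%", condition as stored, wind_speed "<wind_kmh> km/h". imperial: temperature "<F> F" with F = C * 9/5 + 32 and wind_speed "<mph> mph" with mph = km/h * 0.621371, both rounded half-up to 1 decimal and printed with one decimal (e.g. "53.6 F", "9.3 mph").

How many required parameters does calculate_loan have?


Parameters of calculate_loan: principal (required), annual_rate (required), term_months (required)
Required count:
3


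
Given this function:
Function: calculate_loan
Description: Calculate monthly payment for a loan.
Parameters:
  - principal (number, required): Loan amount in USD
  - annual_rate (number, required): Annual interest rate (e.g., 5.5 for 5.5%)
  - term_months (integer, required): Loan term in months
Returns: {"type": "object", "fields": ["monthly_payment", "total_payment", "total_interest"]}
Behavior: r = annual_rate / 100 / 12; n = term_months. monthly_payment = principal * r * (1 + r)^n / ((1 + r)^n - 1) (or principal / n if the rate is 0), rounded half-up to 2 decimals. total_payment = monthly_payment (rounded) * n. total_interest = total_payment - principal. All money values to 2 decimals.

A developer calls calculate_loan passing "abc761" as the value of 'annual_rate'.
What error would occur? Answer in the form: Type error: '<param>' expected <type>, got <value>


Spec: 'annual_rate' is declared as number; "abc761" is a string.
Type error: 'annual_rate' expected number, got "abc761"


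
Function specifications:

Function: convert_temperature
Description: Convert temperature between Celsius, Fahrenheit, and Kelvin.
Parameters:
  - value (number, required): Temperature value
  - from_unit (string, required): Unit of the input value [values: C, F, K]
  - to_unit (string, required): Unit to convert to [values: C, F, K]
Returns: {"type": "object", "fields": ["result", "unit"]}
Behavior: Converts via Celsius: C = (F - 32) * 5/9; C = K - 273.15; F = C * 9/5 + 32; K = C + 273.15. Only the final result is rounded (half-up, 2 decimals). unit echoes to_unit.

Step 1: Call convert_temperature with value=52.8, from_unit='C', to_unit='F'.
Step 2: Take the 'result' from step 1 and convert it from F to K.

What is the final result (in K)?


Step 1: convert_temperature(value=52.8, from_unit=C, to_unit=F)
  Input already in C: 52.8
  To F: 52.8 * 9/5 + 32 = 127.04
  Round to 2 decimals: 127.04
  -> result = 127.04 F
Step 2: convert_temperature(value=127.04, from_unit=F, to_unit=K)
  To C: (127.04 - 32) * 5/9 = 52.8
  To K: 52.8 + 273.15 = 325.95
  Round to 2 decimals: 325.95
  -> result = 325.95 K
325.95 K


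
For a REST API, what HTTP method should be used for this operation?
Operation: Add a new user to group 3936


GET = read, POST = create, PUT = update/replace, DELETE = remove
This operation is a create.
POST


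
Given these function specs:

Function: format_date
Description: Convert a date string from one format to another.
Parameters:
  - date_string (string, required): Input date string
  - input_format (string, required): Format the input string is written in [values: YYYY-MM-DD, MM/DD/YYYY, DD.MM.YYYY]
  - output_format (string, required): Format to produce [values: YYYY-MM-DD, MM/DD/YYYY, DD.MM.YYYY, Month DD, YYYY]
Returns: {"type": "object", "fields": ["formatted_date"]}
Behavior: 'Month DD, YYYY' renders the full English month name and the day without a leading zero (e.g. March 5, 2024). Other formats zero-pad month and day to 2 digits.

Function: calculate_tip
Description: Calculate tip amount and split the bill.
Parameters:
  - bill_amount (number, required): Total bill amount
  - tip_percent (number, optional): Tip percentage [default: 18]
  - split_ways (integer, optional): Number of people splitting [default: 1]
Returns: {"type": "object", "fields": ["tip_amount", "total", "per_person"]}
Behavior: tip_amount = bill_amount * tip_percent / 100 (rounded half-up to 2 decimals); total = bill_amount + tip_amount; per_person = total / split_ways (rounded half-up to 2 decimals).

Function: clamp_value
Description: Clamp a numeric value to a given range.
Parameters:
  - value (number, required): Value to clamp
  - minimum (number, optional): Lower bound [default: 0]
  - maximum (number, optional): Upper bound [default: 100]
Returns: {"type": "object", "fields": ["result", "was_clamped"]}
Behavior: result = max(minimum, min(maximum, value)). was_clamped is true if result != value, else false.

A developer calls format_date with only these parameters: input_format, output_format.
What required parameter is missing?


Required parameters: date_string, input_format, output_format
Provided: input_format, output_format
Missing: date_string
date_string


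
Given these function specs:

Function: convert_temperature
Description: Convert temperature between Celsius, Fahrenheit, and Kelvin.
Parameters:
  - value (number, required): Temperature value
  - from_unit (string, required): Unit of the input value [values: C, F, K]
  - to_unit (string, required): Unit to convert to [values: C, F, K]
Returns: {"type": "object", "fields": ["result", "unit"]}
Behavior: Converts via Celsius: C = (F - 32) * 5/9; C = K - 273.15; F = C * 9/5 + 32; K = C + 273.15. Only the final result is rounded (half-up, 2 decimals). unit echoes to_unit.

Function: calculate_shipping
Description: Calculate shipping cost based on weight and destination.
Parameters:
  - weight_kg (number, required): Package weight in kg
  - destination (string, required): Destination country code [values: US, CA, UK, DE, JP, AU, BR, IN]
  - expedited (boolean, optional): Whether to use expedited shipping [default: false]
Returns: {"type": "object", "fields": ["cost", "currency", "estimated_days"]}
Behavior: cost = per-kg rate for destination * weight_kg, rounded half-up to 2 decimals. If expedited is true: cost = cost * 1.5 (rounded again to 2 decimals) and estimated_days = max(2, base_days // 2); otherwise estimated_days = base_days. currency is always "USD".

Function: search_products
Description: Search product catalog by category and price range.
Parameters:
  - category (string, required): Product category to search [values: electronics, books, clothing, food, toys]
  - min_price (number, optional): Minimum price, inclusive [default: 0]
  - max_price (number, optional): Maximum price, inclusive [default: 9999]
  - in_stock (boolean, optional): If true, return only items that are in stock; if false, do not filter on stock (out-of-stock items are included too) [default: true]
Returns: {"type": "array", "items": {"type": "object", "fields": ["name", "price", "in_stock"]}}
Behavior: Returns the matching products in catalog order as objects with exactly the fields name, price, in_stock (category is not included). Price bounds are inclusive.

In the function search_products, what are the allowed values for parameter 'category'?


The search_products spec declares:
  - category (string, required): Product category to search [values: electronics, books, clothing, food, toys]
Allowed values:
electronics, books, clothing, food, toys


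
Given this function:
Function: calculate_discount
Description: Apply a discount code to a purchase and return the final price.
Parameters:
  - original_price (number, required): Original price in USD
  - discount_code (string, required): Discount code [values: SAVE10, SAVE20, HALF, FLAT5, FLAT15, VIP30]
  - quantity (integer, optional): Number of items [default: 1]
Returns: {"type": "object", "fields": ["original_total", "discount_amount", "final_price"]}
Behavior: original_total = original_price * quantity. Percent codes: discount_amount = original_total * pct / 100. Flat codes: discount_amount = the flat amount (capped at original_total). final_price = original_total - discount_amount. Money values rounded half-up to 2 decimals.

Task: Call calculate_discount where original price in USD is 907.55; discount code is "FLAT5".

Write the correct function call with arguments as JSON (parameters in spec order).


Mapping each described value to its parameter name:
  'Original price in USD' -> original_price = 907.55
  'Discount code' -> discount_code = "FLAT5"
calculate_discount({"original_price": 907.55, "discount_code": "FLAT5"})


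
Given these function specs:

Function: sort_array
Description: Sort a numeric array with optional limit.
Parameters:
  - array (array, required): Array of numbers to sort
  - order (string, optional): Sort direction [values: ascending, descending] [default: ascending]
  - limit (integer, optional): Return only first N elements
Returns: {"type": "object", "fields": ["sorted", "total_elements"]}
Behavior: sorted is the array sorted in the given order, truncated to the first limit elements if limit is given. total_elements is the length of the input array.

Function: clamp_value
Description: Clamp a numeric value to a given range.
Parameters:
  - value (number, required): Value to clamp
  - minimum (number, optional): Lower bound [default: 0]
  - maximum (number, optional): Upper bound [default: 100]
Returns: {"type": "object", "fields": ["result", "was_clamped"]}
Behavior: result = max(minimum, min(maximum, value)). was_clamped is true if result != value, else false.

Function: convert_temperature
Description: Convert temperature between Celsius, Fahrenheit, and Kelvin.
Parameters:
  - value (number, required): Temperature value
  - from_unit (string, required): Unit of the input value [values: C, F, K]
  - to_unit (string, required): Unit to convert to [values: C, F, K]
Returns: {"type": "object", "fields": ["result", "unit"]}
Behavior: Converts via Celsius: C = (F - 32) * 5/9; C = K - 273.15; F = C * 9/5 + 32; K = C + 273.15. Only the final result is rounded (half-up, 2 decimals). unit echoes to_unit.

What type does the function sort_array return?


The sort_array spec declares Returns: {"type": "object", "fields": ["sorted", "total_elements"]}
Type:
object


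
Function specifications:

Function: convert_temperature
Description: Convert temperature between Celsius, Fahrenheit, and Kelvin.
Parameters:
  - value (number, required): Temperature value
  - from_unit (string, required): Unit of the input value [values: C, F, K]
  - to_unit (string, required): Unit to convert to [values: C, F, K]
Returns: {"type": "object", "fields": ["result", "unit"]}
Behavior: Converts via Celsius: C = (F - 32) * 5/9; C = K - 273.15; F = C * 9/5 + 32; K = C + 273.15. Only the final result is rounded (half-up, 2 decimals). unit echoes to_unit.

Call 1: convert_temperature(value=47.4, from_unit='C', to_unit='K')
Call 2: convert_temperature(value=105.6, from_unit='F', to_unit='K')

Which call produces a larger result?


Call 1:
  Input already in C: 47.4
  To K: 47.4 + 273.15 = 320.55
  Round to 2 decimals: 320.55
  -> 320.55 K
Call 2:
  To C: (105.6 - 32) * 5/9 = 40.888889
  To K: 40.888889 + 273.15 = 314.038889
  Round to 2 decimals: 314.04
  -> 314.04 K
Call 1 (320.55 K)


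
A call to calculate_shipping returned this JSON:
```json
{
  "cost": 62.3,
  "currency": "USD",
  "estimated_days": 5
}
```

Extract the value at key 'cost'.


62.3


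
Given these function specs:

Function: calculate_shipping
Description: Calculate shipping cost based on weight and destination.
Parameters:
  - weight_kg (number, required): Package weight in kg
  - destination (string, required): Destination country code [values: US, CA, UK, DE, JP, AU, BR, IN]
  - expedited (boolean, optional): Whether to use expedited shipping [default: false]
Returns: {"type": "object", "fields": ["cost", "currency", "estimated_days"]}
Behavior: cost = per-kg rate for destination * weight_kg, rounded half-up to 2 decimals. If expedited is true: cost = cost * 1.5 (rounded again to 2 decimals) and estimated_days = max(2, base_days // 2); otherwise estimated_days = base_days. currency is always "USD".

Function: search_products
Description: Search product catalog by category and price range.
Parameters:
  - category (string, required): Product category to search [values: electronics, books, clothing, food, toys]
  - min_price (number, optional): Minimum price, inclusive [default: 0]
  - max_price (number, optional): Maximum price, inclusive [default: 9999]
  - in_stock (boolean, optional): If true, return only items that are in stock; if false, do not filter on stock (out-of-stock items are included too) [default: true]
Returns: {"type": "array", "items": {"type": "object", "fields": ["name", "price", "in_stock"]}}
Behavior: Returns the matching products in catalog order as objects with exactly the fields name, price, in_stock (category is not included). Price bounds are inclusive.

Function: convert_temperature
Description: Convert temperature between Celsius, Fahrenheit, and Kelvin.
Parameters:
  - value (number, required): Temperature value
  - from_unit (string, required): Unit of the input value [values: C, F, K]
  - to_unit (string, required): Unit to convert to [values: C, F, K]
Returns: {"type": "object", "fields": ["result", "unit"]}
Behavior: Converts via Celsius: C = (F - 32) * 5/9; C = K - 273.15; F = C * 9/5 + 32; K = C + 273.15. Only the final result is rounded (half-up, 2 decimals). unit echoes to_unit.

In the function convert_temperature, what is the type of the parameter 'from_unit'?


The convert_temperature spec declares:
  - from_unit (string, required): Unit of the input value [values: C, F, K]
Type:
string


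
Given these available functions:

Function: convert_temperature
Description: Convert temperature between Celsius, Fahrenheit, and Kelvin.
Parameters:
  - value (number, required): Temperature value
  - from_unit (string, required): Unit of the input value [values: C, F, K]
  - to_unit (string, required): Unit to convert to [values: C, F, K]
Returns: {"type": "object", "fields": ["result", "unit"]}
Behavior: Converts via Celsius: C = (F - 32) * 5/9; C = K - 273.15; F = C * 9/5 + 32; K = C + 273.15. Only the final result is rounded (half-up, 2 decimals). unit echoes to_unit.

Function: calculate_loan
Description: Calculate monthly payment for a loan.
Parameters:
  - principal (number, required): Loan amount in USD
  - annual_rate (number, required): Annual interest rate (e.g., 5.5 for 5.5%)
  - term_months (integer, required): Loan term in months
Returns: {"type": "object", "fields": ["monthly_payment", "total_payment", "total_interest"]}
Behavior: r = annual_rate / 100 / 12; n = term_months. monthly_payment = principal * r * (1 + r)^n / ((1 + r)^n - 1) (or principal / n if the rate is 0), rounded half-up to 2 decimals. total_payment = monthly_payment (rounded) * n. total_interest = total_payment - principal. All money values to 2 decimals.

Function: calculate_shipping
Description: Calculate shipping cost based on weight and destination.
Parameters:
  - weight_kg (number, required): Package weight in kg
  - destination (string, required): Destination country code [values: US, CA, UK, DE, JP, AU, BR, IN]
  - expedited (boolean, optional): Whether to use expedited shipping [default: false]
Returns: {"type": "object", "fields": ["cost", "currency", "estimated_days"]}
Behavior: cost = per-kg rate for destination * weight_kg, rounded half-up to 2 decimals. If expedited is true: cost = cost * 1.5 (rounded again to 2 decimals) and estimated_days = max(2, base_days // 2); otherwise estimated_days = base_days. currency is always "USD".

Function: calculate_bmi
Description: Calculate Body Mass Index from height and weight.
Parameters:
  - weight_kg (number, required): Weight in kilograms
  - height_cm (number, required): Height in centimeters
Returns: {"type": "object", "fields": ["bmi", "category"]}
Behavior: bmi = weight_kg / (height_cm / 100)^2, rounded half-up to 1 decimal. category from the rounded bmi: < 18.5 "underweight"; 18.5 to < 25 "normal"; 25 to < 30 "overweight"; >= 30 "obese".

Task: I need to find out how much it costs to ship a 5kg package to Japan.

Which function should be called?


The task needs a function whose description is: Calculate shipping cost based on weight and destination.
calculate_shipping


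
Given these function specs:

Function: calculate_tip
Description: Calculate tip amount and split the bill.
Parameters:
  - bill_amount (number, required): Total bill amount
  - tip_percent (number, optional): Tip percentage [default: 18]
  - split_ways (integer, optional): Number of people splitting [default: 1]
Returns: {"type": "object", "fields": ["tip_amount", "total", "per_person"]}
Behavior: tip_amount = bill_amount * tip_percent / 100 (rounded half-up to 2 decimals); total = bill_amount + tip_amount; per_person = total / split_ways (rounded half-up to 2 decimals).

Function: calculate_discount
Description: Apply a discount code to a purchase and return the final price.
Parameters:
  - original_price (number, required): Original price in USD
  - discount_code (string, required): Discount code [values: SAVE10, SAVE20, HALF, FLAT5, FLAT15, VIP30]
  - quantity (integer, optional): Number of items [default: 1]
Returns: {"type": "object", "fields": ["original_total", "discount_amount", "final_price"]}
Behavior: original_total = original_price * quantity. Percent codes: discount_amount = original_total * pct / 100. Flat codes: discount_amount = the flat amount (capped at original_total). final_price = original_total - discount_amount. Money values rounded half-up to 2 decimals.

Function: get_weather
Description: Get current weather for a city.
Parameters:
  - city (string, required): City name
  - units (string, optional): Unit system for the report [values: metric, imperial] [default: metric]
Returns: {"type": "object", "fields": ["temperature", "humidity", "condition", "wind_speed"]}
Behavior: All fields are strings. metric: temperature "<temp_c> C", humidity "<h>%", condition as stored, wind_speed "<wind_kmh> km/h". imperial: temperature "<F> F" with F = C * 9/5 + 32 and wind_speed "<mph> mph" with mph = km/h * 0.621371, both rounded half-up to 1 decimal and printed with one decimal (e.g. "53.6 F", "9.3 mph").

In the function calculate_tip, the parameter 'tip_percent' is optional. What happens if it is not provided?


The calculate_tip spec declares:
  - tip_percent (number, optional): Tip percentage [default: 18]
It defaults to 18


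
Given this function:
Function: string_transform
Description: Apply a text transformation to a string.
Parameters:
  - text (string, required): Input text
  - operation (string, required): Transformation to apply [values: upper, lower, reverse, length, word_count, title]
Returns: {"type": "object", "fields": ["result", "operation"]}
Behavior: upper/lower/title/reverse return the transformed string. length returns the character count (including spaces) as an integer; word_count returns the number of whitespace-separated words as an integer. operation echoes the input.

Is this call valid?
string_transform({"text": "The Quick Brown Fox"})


Checking required parameters...
Missing required parameter: operation
Invalid - missing required parameter 'operation'


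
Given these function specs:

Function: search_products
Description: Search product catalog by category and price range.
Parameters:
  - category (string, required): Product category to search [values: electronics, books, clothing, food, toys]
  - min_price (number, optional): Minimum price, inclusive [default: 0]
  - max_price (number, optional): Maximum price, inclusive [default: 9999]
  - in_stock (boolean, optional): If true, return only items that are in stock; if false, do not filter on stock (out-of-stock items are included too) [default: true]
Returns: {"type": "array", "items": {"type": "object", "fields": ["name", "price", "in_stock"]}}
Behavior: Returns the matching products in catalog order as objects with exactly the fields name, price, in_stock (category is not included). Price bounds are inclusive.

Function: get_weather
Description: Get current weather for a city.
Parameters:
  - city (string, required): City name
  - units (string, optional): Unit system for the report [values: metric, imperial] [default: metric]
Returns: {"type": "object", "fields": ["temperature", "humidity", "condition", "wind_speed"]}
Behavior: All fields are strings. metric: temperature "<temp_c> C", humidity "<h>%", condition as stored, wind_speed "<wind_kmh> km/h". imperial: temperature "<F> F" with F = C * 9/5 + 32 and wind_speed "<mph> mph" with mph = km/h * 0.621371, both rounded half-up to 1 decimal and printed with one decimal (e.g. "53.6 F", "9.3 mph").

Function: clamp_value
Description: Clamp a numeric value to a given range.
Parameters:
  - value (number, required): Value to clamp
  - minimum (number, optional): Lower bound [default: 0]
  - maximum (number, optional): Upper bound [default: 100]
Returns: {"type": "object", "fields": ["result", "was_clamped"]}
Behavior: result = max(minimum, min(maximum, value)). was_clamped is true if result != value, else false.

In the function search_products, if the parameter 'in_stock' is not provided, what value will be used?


The search_products spec declares:
  - in_stock (boolean, optional): If true, return only items that are in stock; if false, do not filter on stock (out-of-stock items are included too) [default: true]
Default:
true


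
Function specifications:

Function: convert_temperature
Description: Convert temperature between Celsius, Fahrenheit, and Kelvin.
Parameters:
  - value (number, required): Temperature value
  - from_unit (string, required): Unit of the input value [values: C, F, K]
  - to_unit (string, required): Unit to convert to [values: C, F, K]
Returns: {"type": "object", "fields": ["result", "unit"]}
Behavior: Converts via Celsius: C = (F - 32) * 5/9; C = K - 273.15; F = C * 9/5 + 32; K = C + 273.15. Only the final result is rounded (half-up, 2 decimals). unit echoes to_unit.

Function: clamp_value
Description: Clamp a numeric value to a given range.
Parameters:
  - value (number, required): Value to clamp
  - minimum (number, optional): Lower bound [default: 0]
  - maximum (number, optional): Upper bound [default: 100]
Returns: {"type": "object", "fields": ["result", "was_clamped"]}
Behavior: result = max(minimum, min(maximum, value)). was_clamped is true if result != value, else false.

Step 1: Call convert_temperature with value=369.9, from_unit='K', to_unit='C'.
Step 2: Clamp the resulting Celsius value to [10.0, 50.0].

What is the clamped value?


Step 1: convert_temperature(value=369.9, from_unit=K, to_unit=C)
  To C: 369.9 - 273.15 = 96.75
  Target is C: 96.75
  Round to 2 decimals: 96.75
  -> result = 96.75 C
Step 2: clamp_value(value=96.75, minimum=10.0, maximum=50.0)
  result = max(10.0, min(50.0, 96.75)) = max(10.0, 50.0) = 50.0
  was_clamped = (50.0 != 96.75) = true
  -> result = 50.0
50.0


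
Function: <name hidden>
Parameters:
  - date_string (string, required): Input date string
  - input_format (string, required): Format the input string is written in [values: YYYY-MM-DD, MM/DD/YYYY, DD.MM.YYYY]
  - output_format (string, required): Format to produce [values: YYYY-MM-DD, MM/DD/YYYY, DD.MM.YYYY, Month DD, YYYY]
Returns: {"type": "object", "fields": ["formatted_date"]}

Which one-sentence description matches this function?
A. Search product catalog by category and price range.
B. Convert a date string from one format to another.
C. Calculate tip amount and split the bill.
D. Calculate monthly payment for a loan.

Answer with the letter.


Parameters date_string, input_format, output_format and return ["formatted_date"] fit: Convert a date string from one format to another.
B


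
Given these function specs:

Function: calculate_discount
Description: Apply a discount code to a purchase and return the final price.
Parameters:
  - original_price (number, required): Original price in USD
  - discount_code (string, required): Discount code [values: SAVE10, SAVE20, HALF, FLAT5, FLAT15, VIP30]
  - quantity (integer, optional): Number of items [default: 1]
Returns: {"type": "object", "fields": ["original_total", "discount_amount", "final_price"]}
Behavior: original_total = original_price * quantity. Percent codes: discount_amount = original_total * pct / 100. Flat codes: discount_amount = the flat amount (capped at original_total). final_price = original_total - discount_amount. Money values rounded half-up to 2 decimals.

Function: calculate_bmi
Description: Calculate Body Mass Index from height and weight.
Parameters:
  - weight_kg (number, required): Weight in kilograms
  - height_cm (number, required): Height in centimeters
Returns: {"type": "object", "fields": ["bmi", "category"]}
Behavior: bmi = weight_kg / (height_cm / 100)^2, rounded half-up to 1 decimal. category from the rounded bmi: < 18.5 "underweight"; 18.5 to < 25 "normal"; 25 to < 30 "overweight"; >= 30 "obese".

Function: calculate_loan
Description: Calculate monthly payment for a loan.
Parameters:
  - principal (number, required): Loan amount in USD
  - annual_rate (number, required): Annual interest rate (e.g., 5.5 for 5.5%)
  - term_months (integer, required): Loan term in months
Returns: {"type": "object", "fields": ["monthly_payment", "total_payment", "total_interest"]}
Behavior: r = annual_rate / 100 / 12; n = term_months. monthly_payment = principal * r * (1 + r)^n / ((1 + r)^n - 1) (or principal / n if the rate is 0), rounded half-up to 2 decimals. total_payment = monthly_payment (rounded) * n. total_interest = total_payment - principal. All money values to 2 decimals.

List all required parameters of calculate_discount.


Parameters of calculate_discount and their required/optional flag:
  original_price: required
  discount_code: required
  quantity: optional
discount_code, original_price


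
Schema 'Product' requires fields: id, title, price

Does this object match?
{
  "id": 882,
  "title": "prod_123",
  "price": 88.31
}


Checking required fields... All present.
Valid - all required fields present


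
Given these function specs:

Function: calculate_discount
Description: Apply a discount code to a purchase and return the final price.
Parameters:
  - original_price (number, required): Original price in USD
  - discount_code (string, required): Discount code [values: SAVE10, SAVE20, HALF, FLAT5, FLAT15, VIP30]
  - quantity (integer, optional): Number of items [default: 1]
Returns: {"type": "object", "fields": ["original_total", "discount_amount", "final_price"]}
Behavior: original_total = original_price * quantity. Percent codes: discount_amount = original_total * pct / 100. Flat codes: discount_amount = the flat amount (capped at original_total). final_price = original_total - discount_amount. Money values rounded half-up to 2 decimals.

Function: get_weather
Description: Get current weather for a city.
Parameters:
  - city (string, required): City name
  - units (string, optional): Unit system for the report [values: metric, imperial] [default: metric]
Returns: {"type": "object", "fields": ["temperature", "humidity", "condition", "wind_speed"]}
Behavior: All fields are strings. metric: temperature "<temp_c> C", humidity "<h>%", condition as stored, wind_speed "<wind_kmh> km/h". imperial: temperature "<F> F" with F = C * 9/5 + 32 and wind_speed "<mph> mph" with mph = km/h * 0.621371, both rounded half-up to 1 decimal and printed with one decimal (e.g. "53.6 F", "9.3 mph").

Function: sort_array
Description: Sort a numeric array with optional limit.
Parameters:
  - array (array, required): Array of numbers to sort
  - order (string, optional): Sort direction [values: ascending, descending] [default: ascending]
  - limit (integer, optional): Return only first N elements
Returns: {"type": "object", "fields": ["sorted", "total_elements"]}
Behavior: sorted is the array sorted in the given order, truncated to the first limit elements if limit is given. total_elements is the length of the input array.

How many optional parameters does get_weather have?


Parameters of get_weather: city (required), units (optional)
Optional count:
1


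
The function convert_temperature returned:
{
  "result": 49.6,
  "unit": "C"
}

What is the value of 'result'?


49.6


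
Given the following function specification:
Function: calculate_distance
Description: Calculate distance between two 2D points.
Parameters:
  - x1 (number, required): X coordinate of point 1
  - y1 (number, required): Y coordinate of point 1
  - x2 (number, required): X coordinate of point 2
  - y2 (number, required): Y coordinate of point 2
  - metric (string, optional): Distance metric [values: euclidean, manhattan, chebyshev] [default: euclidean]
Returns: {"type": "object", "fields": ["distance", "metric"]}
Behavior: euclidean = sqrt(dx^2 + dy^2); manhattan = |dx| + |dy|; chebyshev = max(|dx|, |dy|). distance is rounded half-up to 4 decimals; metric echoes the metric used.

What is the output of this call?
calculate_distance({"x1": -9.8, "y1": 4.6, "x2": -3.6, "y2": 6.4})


Defaults applied: metric=euclidean
|dx| = |-3.6 - -9.8| = 6.2; |dy| = |6.4 - 4.6| = 1.8
euclidean: sqrt(6.2^2 + 1.8^2) = sqrt(41.68) = 6.456005
Round to 4 decimals: 6.456
Output:
{"distance": 6.456, "metric": "euclidean"}


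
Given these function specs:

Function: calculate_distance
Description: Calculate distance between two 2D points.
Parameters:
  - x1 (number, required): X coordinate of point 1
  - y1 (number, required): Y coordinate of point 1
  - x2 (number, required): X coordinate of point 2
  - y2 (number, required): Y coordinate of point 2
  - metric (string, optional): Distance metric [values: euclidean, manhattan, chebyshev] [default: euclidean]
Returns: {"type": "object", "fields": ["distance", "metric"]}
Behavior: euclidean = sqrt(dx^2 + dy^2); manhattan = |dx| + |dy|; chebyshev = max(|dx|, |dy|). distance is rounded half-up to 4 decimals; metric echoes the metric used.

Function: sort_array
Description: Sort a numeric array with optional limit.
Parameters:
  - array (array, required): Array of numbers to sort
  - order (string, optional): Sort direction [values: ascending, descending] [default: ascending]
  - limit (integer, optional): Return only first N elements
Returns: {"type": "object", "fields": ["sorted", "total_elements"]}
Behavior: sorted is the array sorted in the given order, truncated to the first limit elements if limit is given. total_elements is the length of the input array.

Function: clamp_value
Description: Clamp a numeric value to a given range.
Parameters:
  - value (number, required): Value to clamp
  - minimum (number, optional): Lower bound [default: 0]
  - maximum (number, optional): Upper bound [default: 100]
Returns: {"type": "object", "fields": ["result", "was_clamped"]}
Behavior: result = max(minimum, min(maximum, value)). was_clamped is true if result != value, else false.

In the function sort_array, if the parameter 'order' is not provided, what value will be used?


The sort_array spec declares:
  - order (string, optional): Sort direction [values: ascending, descending] [default: ascending]
Default:
ascending


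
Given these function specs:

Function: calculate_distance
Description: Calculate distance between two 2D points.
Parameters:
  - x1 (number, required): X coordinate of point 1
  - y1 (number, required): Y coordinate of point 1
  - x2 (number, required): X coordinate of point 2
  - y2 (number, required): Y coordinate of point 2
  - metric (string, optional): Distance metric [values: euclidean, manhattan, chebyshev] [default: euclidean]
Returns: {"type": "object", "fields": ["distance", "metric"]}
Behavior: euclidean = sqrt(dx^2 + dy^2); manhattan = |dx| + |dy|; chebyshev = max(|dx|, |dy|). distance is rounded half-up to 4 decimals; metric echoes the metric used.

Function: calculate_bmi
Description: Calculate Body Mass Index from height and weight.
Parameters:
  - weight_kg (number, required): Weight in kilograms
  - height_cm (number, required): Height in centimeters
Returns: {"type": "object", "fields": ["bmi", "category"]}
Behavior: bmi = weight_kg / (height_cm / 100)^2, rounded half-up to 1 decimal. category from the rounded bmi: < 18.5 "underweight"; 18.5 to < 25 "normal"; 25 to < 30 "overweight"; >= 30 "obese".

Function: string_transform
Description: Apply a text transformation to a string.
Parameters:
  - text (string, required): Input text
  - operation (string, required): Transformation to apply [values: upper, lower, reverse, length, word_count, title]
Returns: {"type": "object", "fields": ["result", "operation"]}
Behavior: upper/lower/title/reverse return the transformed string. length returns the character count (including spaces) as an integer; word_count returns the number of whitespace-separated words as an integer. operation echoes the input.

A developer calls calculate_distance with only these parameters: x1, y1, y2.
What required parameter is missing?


Required parameters: x1, y1, x2, y2
Provided: x1, y1, y2
Missing: x2
x2


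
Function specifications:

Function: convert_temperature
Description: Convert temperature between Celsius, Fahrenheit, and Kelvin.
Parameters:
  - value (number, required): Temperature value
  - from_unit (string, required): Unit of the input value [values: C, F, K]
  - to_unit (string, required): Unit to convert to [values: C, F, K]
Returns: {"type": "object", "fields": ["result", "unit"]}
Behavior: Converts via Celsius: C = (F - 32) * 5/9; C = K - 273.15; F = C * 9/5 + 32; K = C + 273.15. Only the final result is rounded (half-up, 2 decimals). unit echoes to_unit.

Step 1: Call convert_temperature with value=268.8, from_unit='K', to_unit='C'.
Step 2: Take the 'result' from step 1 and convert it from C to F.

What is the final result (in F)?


Step 1: convert_temperature(value=268.8, from_unit=K, to_unit=C)
  To C: 268.8 - 273.15 = -4.35
  Target is C: -4.35
  Round to 2 decimals: -4.35
  -> result = -4.35 C
Step 2: convert_temperature(value=-4.35, from_unit=C, to_unit=F)
  Input already in C: -4.35
  To F: -4.35 * 9/5 + 32 = 24.17
  Round to 2 decimals: 24.17
  -> result = 24.17 F
24.17 F


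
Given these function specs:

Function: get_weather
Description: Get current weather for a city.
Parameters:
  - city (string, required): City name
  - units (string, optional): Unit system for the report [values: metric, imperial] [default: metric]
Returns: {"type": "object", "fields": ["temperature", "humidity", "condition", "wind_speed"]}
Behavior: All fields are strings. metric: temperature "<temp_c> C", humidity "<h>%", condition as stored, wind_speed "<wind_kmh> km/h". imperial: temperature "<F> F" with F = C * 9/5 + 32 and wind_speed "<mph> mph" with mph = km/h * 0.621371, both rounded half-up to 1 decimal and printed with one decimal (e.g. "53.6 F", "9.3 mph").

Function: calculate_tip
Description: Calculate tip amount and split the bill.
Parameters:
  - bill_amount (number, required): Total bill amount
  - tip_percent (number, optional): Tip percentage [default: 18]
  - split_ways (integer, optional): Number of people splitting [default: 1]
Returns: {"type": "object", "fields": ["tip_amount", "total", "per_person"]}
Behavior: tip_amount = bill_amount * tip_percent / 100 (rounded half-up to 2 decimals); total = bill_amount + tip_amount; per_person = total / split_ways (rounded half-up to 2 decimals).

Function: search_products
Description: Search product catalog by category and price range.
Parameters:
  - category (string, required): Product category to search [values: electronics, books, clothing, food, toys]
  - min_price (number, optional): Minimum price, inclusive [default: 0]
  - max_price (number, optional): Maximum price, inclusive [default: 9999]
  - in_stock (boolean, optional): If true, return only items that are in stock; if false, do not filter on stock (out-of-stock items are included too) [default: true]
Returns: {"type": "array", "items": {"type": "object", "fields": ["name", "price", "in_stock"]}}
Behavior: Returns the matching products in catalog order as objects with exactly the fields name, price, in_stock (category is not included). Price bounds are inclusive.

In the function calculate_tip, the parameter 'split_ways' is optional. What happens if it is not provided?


The calculate_tip spec declares:
  - split_ways (integer, optional): Number of people splitting [default: 1]
It defaults to 1
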